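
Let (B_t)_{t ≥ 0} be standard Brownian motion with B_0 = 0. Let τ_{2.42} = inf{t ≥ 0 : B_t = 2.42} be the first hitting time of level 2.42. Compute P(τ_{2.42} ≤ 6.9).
P(τ_{2.42} ≤ 6.9) = 2(1 − Φ(2.42/√6.9)) = 2(1 − Φ(0.9213)) ≈ 0.3569

By the reflection principle for standard BM, P(τ_b ≤ t) = 2 · P(B_t ≥ b). Since B_t ~ N(0, t), P(B_t ≥ 2.42) = 1 − Φ(2.42/√t) = 1 − Φ(2.42/√6.9) = 1 − Φ(0.9213) ≈ 0.17845. Doubling: P(τ_{2.42} ≤ 6.9) ≈ 2 · 0.17845 = 0.35690 ≈ 0.3569.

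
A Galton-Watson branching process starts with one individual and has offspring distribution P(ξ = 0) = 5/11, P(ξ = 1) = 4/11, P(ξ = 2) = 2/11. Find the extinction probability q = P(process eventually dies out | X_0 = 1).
q = 1

Mean offspring μ = 0·5/11 + 1·4/11 + 2·2/11 = 8/11 ≤ 1. For μ ≤ 1 with offspring not concentrated at 1, the Galton-Watson process goes extinct almost surely, so q = 1.
(Algebraic check: The pgf is f(s) = 5/11 + 4/11·s + 2/11·s². The extinction probability q is the smallest fixed point of f in [0, 1]. Setting s = f(s):
  2/11·s² + (4/11 − 1)·s + 5/11 = 0
  2/11·s² − (5/11 + 2/11)·s + 5/11 = 0
which factors as (s − 1)·(2/11·s − 5/11) = 0, giving roots s = 1 and s = (5/11)/(2/11) = 5/2. Since 5/2 ≥ 1, the smallest root in [0, 1] is s = 1.)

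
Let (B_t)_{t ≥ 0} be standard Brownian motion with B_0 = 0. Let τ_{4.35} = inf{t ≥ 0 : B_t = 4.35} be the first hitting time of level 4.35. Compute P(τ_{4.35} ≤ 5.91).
P(τ_{4.35} ≤ 5.91) = 2(1 − Φ(4.35/√5.91)) = 2(1 − Φ(1.7894)) ≈ 0.0736

By the reflection principle for standard BM, P(τ_b ≤ t) = 2 · P(B_t ≥ b). Since B_t ~ N(0, t), P(B_t ≥ 4.35) = 1 − Φ(4.35/√t) = 1 − Φ(4.35/√5.91) = 1 − Φ(1.7894) ≈ 0.03678. Doubling: P(τ_{4.35} ≤ 5.91) ≈ 2 · 0.03678 = 0.07356 ≈ 0.0736.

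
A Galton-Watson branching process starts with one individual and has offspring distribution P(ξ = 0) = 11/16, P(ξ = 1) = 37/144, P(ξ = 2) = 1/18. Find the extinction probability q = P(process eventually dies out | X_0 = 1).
q = 1

Mean offspring μ = 0·11/16 + 1·37/144 + 2·1/18 = 53/144 ≤ 1. For μ ≤ 1 with offspring not concentrated at 1, the Galton-Watson process goes extinct almost surely, so q = 1.
(Algebraic check: The pgf is f(s) = 11/16 + 37/144·s + 1/18·s². The extinction probability q is the smallest fixed point of f in [0, 1]. Setting s = f(s):
  1/18·s² + (37/144 − 1)·s + 11/16 = 0
  1/18·s² − (11/16 + 1/18)·s + 11/16 = 0
which factors as (s − 1)·(1/18·s − 11/16) = 0, giving roots s = 1 and s = (11/16)/(1/18) = 99/8. Since 99/8 ≥ 1, the smallest root in [0, 1] is s = 1.)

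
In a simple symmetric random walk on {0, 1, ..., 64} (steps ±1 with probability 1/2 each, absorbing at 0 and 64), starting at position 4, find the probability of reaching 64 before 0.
P(hit 64 before 0) = 4/64 = 1/16

Let u_k = P(hit 64 before 0 | start at k). Then u_0 = 0, u_64 = 1, and u_k = u_{k-1}/2 + u_{k+1}/2 for 1 ≤ k ≤ 63. This harmonic recurrence is solved by u_k = k/64, giving u_4 = 4/64 = 1/16.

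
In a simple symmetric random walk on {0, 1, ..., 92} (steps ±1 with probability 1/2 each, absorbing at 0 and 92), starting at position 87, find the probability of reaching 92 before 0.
P(hit 92 before 0) = 87/92

Let u_k = P(hit 92 before 0 | start at k). Then u_0 = 0, u_92 = 1, and u_k = u_{k-1}/2 + u_{k+1}/2 for 1 ≤ k ≤ 91. This harmonic recurrence is solved by u_k = k/92, giving u_87 = 87/92.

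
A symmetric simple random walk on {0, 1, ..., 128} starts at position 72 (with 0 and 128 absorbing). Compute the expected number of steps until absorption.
E[τ | X_0 = 72] = 4032

Let v_k = E[τ | X_0 = k]. Boundary: v_0 = v_128 = 0. Recurrence: v_k = 1 + (v_{k-1} + v_{k+1})/2 for 1 ≤ k ≤ 127. The particular solution to v_k − (v_{k-1} + v_{k+1})/2 = 1 is v_k = −k^2. Adding homogeneous solution A + B k and matching boundaries gives v_k = k (128 − k). Substituting k = 72: v_72 = 72 · 56 = 4032.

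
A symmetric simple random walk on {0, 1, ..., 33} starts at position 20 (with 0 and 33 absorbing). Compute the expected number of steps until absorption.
E[τ | X_0 = 20] = 260

Let v_k = E[τ | X_0 = k]. Boundary: v_0 = v_33 = 0. Recurrence: v_k = 1 + (v_{k-1} + v_{k+1})/2 for 1 ≤ k ≤ 32. The particular solution to v_k − (v_{k-1} + v_{k+1})/2 = 1 is v_k = −k^2. Adding homogeneous solution A + B k and matching boundaries gives v_k = k (33 − k). Substituting k = 20: v_20 = 20 · 13 = 260.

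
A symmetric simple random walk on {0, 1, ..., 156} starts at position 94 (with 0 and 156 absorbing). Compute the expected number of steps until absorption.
E[τ | X_0 = 94] = 5828

Let v_k = E[τ | X_0 = k]. Boundary: v_0 = v_156 = 0. Recurrence: v_k = 1 + (v_{k-1} + v_{k+1})/2 for 1 ≤ k ≤ 155. The particular solution to v_k − (v_{k-1} + v_{k+1})/2 = 1 is v_k = −k^2. Adding homogeneous solution A + B k and matching boundaries gives v_k = k (156 − k). Substituting k = 94: v_94 = 94 · 62 = 5828.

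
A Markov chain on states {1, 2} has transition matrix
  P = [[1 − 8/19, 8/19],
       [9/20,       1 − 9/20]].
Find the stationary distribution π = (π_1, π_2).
π_1 = 171/331, π_2 = 160/331

Solve πP = π with π_1 + π_2 = 1. From πP = π: π_1 · (1 − 8/19) + π_2 · 9/20 = π_1 ⇒ π_2 · 9/20 = π_1 · 8/19 ⇒ π_2/π_1 = (8/19)/(9/20) = 160/171. Together with π_1 + π_2 = 1:
  π_1 = (9/20)/(8/19 + 9/20) = (9/20)/(331/380) = 171/331,
  π_2 = (8/19)/(8/19 + 9/20) = (8/19)/(331/380) = 160/331.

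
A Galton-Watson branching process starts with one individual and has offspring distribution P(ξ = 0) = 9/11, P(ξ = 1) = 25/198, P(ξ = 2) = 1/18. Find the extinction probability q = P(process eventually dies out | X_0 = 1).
q = 1

Mean offspring μ = 0·9/11 + 1·25/198 + 2·1/18 = 47/198 ≤ 1. For μ ≤ 1 with offspring not concentrated at 1, the Galton-Watson process goes extinct almost surely, so q = 1.
(Algebraic check: The pgf is f(s) = 9/11 + 25/198·s + 1/18·s². The extinction probability q is the smallest fixed point of f in [0, 1]. Setting s = f(s):
  1/18·s² + (25/198 − 1)·s + 9/11 = 0
  1/18·s² − (9/11 + 1/18)·s + 9/11 = 0
which factors as (s − 1)·(1/18·s − 9/11) = 0, giving roots s = 1 and s = (9/11)/(1/18) = 162/11. Since 162/11 ≥ 1, the smallest root in [0, 1] is s = 1.)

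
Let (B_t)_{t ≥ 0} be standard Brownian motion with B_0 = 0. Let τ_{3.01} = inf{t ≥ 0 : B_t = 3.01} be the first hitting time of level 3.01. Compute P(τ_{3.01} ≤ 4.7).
P(τ_{3.01} ≤ 4.7) = 2(1 − Φ(3.01/√4.7)) = 2(1 − Φ(1.3884)) ≈ 0.1650

By the reflection principle for standard BM, P(τ_b ≤ t) = 2 · P(B_t ≥ b). Since B_t ~ N(0, t), P(B_t ≥ 3.01) = 1 − Φ(3.01/√t) = 1 − Φ(3.01/√4.7) = 1 − Φ(1.3884) ≈ 0.08251. Doubling: P(τ_{3.01} ≤ 4.7) ≈ 2 · 0.08251 = 0.16502 ≈ 0.1650.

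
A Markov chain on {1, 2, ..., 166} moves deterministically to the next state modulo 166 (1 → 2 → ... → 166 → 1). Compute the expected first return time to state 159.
E[T_159 | X_0 = 159] = 166

The chain cycles deterministically, so starting at state 159 it returns in exactly 166 steps. Equivalently, the stationary distribution is uniform π_j = 1/166 for every state j, so by Kac's formula E[T_159] = 1/π_159 = 166.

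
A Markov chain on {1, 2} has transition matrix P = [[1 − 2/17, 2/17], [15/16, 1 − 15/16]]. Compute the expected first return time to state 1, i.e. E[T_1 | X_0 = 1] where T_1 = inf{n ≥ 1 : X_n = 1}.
E[T_1 | X_0 = 1] = 1/π_1 = 287/255

For an irreducible recurrent Markov chain with stationary distribution π, E[T_i | X_0 = i] = 1/π_i (Kac's formula). Here π_1 = (15/16)/(2/17 + 15/16) = (15/16)/(287/272) = 255/287, so E[T_1 | X_0 = 1] = 1/π_1 = (2/17 + 15/16)/(15/16) = (287/272)/(15/16) = 287/255.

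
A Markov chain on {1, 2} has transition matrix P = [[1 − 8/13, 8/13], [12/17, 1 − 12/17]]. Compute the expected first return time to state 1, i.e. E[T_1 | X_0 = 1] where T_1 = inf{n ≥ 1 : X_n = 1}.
E[T_1 | X_0 = 1] = 1/π_1 = 73/39

For an irreducible recurrent Markov chain with stationary distribution π, E[T_i | X_0 = i] = 1/π_i (Kac's formula). Here π_1 = (12/17)/(8/13 + 12/17) = (12/17)/(292/221) = 39/73, so E[T_1 | X_0 = 1] = 1/π_1 = (8/13 + 12/17)/(12/17) = (292/221)/(12/17) = 73/39.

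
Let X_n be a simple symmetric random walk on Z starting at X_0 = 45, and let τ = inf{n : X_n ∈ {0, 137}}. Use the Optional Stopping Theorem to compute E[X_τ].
E[X_τ] = 45

X_n is a martingale and τ is a bounded-mean stopping time (indeed τ is finite a.s. with bounded expectation since the walk is in a bounded region). By the OST, E[X_τ] = E[X_0] = 45. Equivalently: E[X_τ] = 137 · P(hit 137 first) + 0 · P(hit 0 first) = 137 · (45/137) = 45.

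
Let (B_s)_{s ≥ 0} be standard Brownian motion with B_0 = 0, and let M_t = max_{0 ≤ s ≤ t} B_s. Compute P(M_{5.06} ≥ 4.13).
P(M_{5.06} ≥ 4.13) = 2·P(B_{5.06} ≥ 4.13) = 2(1 − Φ(4.13/√5.06)) ≈ 0.0664

By the reflection principle for Brownian motion, P(M_t ≥ a) = 2 · P(B_t ≥ a) for a ≥ 0. Since B_t ~ N(0, t), P(B_t ≥ 4.13) = 1 − Φ(4.13/√t) = 1 − Φ(4.13/√5.06) = 1 − Φ(1.8360). So
  P(M_{5.06} ≥ 4.13) = 2(1 − Φ(1.8360)) ≈ 0.0664.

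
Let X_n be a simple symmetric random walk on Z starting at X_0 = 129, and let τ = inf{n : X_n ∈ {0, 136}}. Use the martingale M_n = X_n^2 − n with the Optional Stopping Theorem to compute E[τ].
E[τ] = 903

M_n = X_n^2 − n is a martingale (since E[X_{n+1}^2 | F_n] = X_n^2 + 1). By OST (τ has finite mean in a bounded region), E[M_τ] = E[M_0] = X_0^2 − 0 = 129^2 = 16641. Also E[M_τ] = E[X_τ^2] − E[τ]. The walk exits at 0 or 136, with P(hit 136 first) = 129/136, so E[X_τ^2] = 136^2 · 129/136 + 0 = 17544. Thus E[τ] = E[X_τ^2] − E[M_τ] = 17544 − 16641 = 903 = 129(136 − 129) = 903.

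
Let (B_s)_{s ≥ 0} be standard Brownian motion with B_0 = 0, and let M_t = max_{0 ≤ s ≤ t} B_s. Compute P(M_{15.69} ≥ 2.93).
P(M_{15.69} ≥ 2.93) = 2·P(B_{15.69} ≥ 2.93) = 2(1 − Φ(2.93/√15.69)) ≈ 0.4595

By the reflection principle for Brownian motion, P(M_t ≥ a) = 2 · P(B_t ≥ a) for a ≥ 0. Since B_t ~ N(0, t), P(B_t ≥ 2.93) = 1 − Φ(2.93/√t) = 1 − Φ(2.93/√15.69) = 1 − Φ(0.7397). So
  P(M_{15.69} ≥ 2.93) = 2(1 − Φ(0.7397)) ≈ 0.4595.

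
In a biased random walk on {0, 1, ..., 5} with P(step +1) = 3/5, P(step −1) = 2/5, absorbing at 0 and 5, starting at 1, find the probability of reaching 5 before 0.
P(hit 5 before 0) = (1 − (2/3)^1) / (1 − (2/3)^5) = 81/211

Let u_k denote P(reach 5 before 0 | start at k). Boundary: u_0 = 0, u_5 = 1. Recurrence: u_k = 3/5·u_{k+1} + 2/5·u_{k-1} for 1 ≤ k ≤ 4. Try u_k = A + B·r^k with r = q/p = (2/5)/(3/5) = 2/3. Substitution satisfies the recurrence; boundary conditions give:
  u_k = (1 − r^k) / (1 − r^N) = (1 − (2/3)^1) / (1 − (2/3)^5) = 81/211.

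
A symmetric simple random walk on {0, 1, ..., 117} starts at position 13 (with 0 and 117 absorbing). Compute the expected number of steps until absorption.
E[τ | X_0 = 13] = 1352

Let v_k = E[τ | X_0 = k]. Boundary: v_0 = v_117 = 0. Recurrence: v_k = 1 + (v_{k-1} + v_{k+1})/2 for 1 ≤ k ≤ 116. The particular solution to v_k − (v_{k-1} + v_{k+1})/2 = 1 is v_k = −k^2. Adding homogeneous solution A + B k and matching boundaries gives v_k = k (117 − k). Substituting k = 13: v_13 = 13 · 104 = 1352.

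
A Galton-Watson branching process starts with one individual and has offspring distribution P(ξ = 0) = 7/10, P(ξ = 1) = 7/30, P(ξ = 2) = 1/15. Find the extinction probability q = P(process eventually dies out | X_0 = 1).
q = 1

Mean offspring μ = 0·7/10 + 1·7/30 + 2·1/15 = 11/30 ≤ 1. For μ ≤ 1 with offspring not concentrated at 1, the Galton-Watson process goes extinct almost surely, so q = 1.
(Algebraic check: The pgf is f(s) = 7/10 + 7/30·s + 1/15·s². The extinction probability q is the smallest fixed point of f in [0, 1]. Setting s = f(s):
  1/15·s² + (7/30 − 1)·s + 7/10 = 0
  1/15·s² − (7/10 + 1/15)·s + 7/10 = 0
which factors as (s − 1)·(1/15·s − 7/10) = 0, giving roots s = 1 and s = (7/10)/(1/15) = 21/2. Since 21/2 ≥ 1, the smallest root in [0, 1] is s = 1.)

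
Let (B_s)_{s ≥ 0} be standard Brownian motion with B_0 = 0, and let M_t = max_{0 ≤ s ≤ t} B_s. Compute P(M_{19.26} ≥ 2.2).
P(M_{19.26} ≥ 2.2) = 2·P(B_{19.26} ≥ 2.2) = 2(1 − Φ(2.2/√19.26)) ≈ 0.6162

By the reflection principle for Brownian motion, P(M_t ≥ a) = 2 · P(B_t ≥ a) for a ≥ 0. Since B_t ~ N(0, t), P(B_t ≥ 2.2) = 1 − Φ(2.2/√t) = 1 − Φ(2.2/√19.26) = 1 − Φ(0.5013). So
  P(M_{19.26} ≥ 2.2) = 2(1 − Φ(0.5013)) ≈ 0.6162.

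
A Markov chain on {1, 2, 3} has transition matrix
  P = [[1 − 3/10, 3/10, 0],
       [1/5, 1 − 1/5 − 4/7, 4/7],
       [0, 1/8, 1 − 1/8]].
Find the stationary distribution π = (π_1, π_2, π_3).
π = (14/131, 21/131, 96/131)

This is a birth-death chain on three states, which satisfies detailed balance: π_1 · P_{12} = π_2 · P_{21} and π_2 · P_{23} = π_3 · P_{32}.
From π_1 · 3/10 = π_2 · 1/5: π_2/π_1 = (3/10)/(1/5) = 3/2.
From π_2 · 4/7 = π_3 · 1/8: π_3/π_2 = (4/7)/(1/8) = 32/7.
Take π_1 proportional to 1; then unnormalized π = (1, 3/2, 48/7). Normalize by dividing by the sum 131/14:
  π = (14/131, 21/131, 96/131).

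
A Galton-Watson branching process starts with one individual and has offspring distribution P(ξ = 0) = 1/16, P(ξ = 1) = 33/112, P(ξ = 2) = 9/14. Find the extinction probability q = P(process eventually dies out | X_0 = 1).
q = 7/72

The pgf is f(s) = 1/16 + 33/112·s + 9/14·s². The extinction probability q is the smallest fixed point of f in [0, 1]. Setting s = f(s):
  9/14·s² + (33/112 − 1)·s + 1/16 = 0
  9/14·s² − (1/16 + 9/14)·s + 1/16 = 0
which factors as (s − 1)·(9/14·s − 1/16) = 0, giving roots s = 1 and s = (1/16)/(9/14) = 7/72.
Mean offspring μ = 33/112 + 2·9/14 = 177/112 > 1 (supercritical), so q < 1. The extinction probability is the smaller root: q = (1/16)/(9/14) = 7/72.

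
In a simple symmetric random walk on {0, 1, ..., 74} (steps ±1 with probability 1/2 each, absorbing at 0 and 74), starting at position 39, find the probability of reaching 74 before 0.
P(hit 74 before 0) = 39/74

Let u_k = P(hit 74 before 0 | start at k). Then u_0 = 0, u_74 = 1, and u_k = u_{k-1}/2 + u_{k+1}/2 for 1 ≤ k ≤ 73. This harmonic recurrence is solved by u_k = k/74, giving u_39 = 39/74.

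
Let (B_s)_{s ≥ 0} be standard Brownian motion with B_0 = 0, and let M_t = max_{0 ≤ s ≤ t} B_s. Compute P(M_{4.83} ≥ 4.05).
P(M_{4.83} ≥ 4.05) = 2·P(B_{4.83} ≥ 4.05) = 2(1 − Φ(4.05/√4.83)) ≈ 0.0654

By the reflection principle for Brownian motion, P(M_t ≥ a) = 2 · P(B_t ≥ a) for a ≥ 0. Since B_t ~ N(0, t), P(B_t ≥ 4.05) = 1 − Φ(4.05/√t) = 1 − Φ(4.05/√4.83) = 1 − Φ(1.8428). So
  P(M_{4.83} ≥ 4.05) = 2(1 − Φ(1.8428)) ≈ 0.0654.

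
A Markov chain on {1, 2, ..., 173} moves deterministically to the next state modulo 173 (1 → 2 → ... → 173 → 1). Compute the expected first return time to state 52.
E[T_52 | X_0 = 52] = 173

The chain cycles deterministically, so starting at state 52 it returns in exactly 173 steps. Equivalently, the stationary distribution is uniform π_j = 1/173 for every state j, so by Kac's formula E[T_52] = 1/π_52 = 173.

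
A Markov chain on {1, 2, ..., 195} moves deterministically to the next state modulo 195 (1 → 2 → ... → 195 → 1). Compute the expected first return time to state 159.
E[T_159 | X_0 = 159] = 195

The chain cycles deterministically, so starting at state 159 it returns in exactly 195 steps. Equivalently, the stationary distribution is uniform π_j = 1/195 for every state j, so by Kac's formula E[T_159] = 1/π_159 = 195.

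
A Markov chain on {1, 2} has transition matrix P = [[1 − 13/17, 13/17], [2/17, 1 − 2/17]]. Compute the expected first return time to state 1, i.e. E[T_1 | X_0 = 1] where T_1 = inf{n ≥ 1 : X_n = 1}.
E[T_1 | X_0 = 1] = 1/π_1 = 15/2

For an irreducible recurrent Markov chain with stationary distribution π, E[T_i | X_0 = i] = 1/π_i (Kac's formula). Here π_1 = (2/17)/(13/17 + 2/17) = (2/17)/(15/17) = 2/15, so E[T_1 | X_0 = 1] = 1/π_1 = (13/17 + 2/17)/(2/17) = (15/17)/(2/17) = 15/2.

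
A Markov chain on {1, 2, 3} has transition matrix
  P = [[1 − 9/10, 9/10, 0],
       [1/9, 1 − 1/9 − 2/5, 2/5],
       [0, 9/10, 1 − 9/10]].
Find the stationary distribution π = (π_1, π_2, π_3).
π = (10/127, 81/127, 36/127)

This is a birth-death chain on three states, which satisfies detailed balance: π_1 · P_{12} = π_2 · P_{21} and π_2 · P_{23} = π_3 · P_{32}.
From π_1 · 9/10 = π_2 · 1/9: π_2/π_1 = (9/10)/(1/9) = 81/10.
From π_2 · 2/5 = π_3 · 9/10: π_3/π_2 = (2/5)/(9/10) = 4/9.
Take π_1 proportional to 1; then unnormalized π = (1, 81/10, 18/5). Normalize by dividing by the sum 127/10:
  π = (10/127, 81/127, 36/127).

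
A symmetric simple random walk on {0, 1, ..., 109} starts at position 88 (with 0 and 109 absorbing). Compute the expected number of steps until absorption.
E[τ | X_0 = 88] = 1848

Let v_k = E[τ | X_0 = k]. Boundary: v_0 = v_109 = 0. Recurrence: v_k = 1 + (v_{k-1} + v_{k+1})/2 for 1 ≤ k ≤ 108. The particular solution to v_k − (v_{k-1} + v_{k+1})/2 = 1 is v_k = −k^2. Adding homogeneous solution A + B k and matching boundaries gives v_k = k (109 − k). Substituting k = 88: v_88 = 88 · 21 = 1848.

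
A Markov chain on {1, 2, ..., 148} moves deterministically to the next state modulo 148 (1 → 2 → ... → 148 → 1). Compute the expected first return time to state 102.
E[T_102 | X_0 = 102] = 148

The chain cycles deterministically, so starting at state 102 it returns in exactly 148 steps. Equivalently, the stationary distribution is uniform π_j = 1/148 for every state j, so by Kac's formula E[T_102] = 1/π_102 = 148.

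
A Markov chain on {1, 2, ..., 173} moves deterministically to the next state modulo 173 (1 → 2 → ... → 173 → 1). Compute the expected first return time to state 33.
E[T_33 | X_0 = 33] = 173

The chain cycles deterministically, so starting at state 33 it returns in exactly 173 steps. Equivalently, the stationary distribution is uniform π_j = 1/173 for every state j, so by Kac's formula E[T_33] = 1/π_33 = 173.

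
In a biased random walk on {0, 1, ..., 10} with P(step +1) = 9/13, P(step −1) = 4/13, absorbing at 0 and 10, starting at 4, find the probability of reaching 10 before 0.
P(hit 10 before 0) = (1 − (4/9)^4) / (1 − (4/9)^10) = 51549777/53626705

Let u_k denote P(reach 10 before 0 | start at k). Boundary: u_0 = 0, u_10 = 1. Recurrence: u_k = 9/13·u_{k+1} + 4/13·u_{k-1} for 1 ≤ k ≤ 9. Try u_k = A + B·r^k with r = q/p = (4/13)/(9/13) = 4/9. Substitution satisfies the recurrence; boundary conditions give:
  u_k = (1 − r^k) / (1 − r^N) = (1 − (4/9)^4) / (1 − (4/9)^10) = 51549777/53626705.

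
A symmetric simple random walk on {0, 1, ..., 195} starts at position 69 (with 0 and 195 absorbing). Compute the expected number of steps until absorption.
E[τ | X_0 = 69] = 8694

Let v_k = E[τ | X_0 = k]. Boundary: v_0 = v_195 = 0. Recurrence: v_k = 1 + (v_{k-1} + v_{k+1})/2 for 1 ≤ k ≤ 194. The particular solution to v_k − (v_{k-1} + v_{k+1})/2 = 1 is v_k = −k^2. Adding homogeneous solution A + B k and matching boundaries gives v_k = k (195 − k). Substituting k = 69: v_69 = 69 · 126 = 8694.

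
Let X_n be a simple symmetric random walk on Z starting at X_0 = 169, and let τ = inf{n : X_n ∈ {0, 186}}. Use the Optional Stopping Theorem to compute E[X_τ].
E[X_τ] = 169

X_n is a martingale and τ is a bounded-mean stopping time (indeed τ is finite a.s. with bounded expectation since the walk is in a bounded region). By the OST, E[X_τ] = E[X_0] = 169. Equivalently: E[X_τ] = 186 · P(hit 186 first) + 0 · P(hit 0 first) = 186 · (169/186) = 169.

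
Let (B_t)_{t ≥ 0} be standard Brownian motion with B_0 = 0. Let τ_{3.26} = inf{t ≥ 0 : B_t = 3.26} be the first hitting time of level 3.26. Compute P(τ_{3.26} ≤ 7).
P(τ_{3.26} ≤ 7) = 2(1 − Φ(3.26/√7)) = 2(1 − Φ(1.2322)) ≈ 0.2179

By the reflection principle for standard BM, P(τ_b ≤ t) = 2 · P(B_t ≥ b). Since B_t ~ N(0, t), P(B_t ≥ 3.26) = 1 − Φ(3.26/√t) = 1 − Φ(3.26/√7) = 1 − Φ(1.2322) ≈ 0.10894. Doubling: P(τ_{3.26} ≤ 7) ≈ 2 · 0.10894 = 0.21788 ≈ 0.2179.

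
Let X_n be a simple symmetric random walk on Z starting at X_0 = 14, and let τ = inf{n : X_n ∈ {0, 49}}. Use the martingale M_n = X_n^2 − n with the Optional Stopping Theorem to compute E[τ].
E[τ] = 490

M_n = X_n^2 − n is a martingale (since E[X_{n+1}^2 | F_n] = X_n^2 + 1). By OST (τ has finite mean in a bounded region), E[M_τ] = E[M_0] = X_0^2 − 0 = 14^2 = 196. Also E[M_τ] = E[X_τ^2] − E[τ]. The walk exits at 0 or 49, with P(hit 49 first) = 14/49, so E[X_τ^2] = 49^2 · 14/49 + 0 = 686. Thus E[τ] = E[X_τ^2] − E[M_τ] = 686 − 196 = 490 = 14(49 − 14) = 490.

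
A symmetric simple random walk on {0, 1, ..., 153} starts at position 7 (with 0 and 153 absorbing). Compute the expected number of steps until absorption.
E[τ | X_0 = 7] = 1022

Let v_k = E[τ | X_0 = k]. Boundary: v_0 = v_153 = 0. Recurrence: v_k = 1 + (v_{k-1} + v_{k+1})/2 for 1 ≤ k ≤ 152. The particular solution to v_k − (v_{k-1} + v_{k+1})/2 = 1 is v_k = −k^2. Adding homogeneous solution A + B k and matching boundaries gives v_k = k (153 − k). Substituting k = 7: v_7 = 7 · 146 = 1022.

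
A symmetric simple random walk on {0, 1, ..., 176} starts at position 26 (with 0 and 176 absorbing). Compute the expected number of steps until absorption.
E[τ | X_0 = 26] = 3900

Let v_k = E[τ | X_0 = k]. Boundary: v_0 = v_176 = 0. Recurrence: v_k = 1 + (v_{k-1} + v_{k+1})/2 for 1 ≤ k ≤ 175. The particular solution to v_k − (v_{k-1} + v_{k+1})/2 = 1 is v_k = −k^2. Adding homogeneous solution A + B k and matching boundaries gives v_k = k (176 − k). Substituting k = 26: v_26 = 26 · 150 = 3900.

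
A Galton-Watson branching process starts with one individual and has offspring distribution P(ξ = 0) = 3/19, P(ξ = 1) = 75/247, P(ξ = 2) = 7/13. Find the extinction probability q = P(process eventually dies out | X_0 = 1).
q = 39/133

The pgf is f(s) = 3/19 + 75/247·s + 7/13·s². The extinction probability q is the smallest fixed point of f in [0, 1]. Setting s = f(s):
  7/13·s² + (75/247 − 1)·s + 3/19 = 0
  7/13·s² − (3/19 + 7/13)·s + 3/19 = 0
which factors as (s − 1)·(7/13·s − 3/19) = 0, giving roots s = 1 and s = (3/19)/(7/13) = 39/133.
Mean offspring μ = 75/247 + 2·7/13 = 341/247 > 1 (supercritical), so q < 1. The extinction probability is the smaller root: q = (3/19)/(7/13) = 39/133.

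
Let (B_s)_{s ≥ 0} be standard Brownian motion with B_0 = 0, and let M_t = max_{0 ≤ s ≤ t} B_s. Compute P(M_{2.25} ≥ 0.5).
P(M_{2.25} ≥ 0.5) = 2·P(B_{2.25} ≥ 0.5) = 2(1 − Φ(0.5/√2.25)) ≈ 0.7389

By the reflection principle for Brownian motion, P(M_t ≥ a) = 2 · P(B_t ≥ a) for a ≥ 0. Since B_t ~ N(0, t), P(B_t ≥ 0.5) = 1 − Φ(0.5/√t) = 1 − Φ(0.5/√2.25) = 1 − Φ(0.3333). So
  P(M_{2.25} ≥ 0.5) = 2(1 − Φ(0.3333)) ≈ 0.7389.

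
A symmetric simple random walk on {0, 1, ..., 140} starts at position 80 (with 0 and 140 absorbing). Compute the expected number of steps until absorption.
E[τ | X_0 = 80] = 4800

Let v_k = E[τ | X_0 = k]. Boundary: v_0 = v_140 = 0. Recurrence: v_k = 1 + (v_{k-1} + v_{k+1})/2 for 1 ≤ k ≤ 139. The particular solution to v_k − (v_{k-1} + v_{k+1})/2 = 1 is v_k = −k^2. Adding homogeneous solution A + B k and matching boundaries gives v_k = k (140 − k). Substituting k = 80: v_80 = 80 · 60 = 4800.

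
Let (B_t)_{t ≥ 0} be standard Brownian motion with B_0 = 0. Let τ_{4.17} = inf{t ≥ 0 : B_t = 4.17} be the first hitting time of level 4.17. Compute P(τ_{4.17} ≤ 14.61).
P(τ_{4.17} ≤ 14.61) = 2(1 − Φ(4.17/√14.61)) = 2(1 − Φ(1.0910)) ≈ 0.2753

By the reflection principle for standard BM, P(τ_b ≤ t) = 2 · P(B_t ≥ b). Since B_t ~ N(0, t), P(B_t ≥ 4.17) = 1 − Φ(4.17/√t) = 1 − Φ(4.17/√14.61) = 1 − Φ(1.0910) ≈ 0.13764. Doubling: P(τ_{4.17} ≤ 14.61) ≈ 2 · 0.13764 = 0.27528 ≈ 0.2753.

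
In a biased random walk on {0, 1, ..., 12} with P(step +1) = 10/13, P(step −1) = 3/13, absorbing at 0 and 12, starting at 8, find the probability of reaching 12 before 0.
P(hit 12 before 0) = (1 − (3/10)^8) / (1 − (3/10)^12) = 100810000/100816561

Let u_k denote P(reach 12 before 0 | start at k). Boundary: u_0 = 0, u_12 = 1. Recurrence: u_k = 10/13·u_{k+1} + 3/13·u_{k-1} for 1 ≤ k ≤ 11. Try u_k = A + B·r^k with r = q/p = (3/13)/(10/13) = 3/10. Substitution satisfies the recurrence; boundary conditions give:
  u_k = (1 − r^k) / (1 − r^N) = (1 − (3/10)^8) / (1 − (3/10)^12) = 100810000/100816561.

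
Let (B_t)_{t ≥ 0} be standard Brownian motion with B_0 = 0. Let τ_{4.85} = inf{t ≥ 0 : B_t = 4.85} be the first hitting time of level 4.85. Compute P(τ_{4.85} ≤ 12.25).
P(τ_{4.85} ≤ 12.25) = 2(1 − Φ(4.85/√12.25)) = 2(1 − Φ(1.3857)) ≈ 0.1658

By the reflection principle for standard BM, P(τ_b ≤ t) = 2 · P(B_t ≥ b). Since B_t ~ N(0, t), P(B_t ≥ 4.85) = 1 − Φ(4.85/√t) = 1 − Φ(4.85/√12.25) = 1 − Φ(1.3857) ≈ 0.08292. Doubling: P(τ_{4.85} ≤ 12.25) ≈ 2 · 0.08292 = 0.16584 ≈ 0.1658.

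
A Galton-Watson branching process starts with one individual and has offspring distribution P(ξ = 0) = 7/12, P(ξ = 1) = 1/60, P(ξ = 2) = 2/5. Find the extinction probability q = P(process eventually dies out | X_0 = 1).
q = 1

Mean offspring μ = 0·7/12 + 1·1/60 + 2·2/5 = 49/60 ≤ 1. For μ ≤ 1 with offspring not concentrated at 1, the Galton-Watson process goes extinct almost surely, so q = 1.
(Algebraic check: The pgf is f(s) = 7/12 + 1/60·s + 2/5·s². The extinction probability q is the smallest fixed point of f in [0, 1]. Setting s = f(s):
  2/5·s² + (1/60 − 1)·s + 7/12 = 0
  2/5·s² − (7/12 + 2/5)·s + 7/12 = 0
which factors as (s − 1)·(2/5·s − 7/12) = 0, giving roots s = 1 and s = (7/12)/(2/5) = 35/24. Since 35/24 ≥ 1, the smallest root in [0, 1] is s = 1.)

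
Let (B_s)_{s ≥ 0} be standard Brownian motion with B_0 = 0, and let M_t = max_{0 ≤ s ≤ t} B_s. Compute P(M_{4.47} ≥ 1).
P(M_{4.47} ≥ 1) = 2·P(B_{4.47} ≥ 1) = 2(1 − Φ(1/√4.47)) ≈ 0.6362

By the reflection principle for Brownian motion, P(M_t ≥ a) = 2 · P(B_t ≥ a) for a ≥ 0. Since B_t ~ N(0, t), P(B_t ≥ 1) = 1 − Φ(1/√t) = 1 − Φ(1/√4.47) = 1 − Φ(0.4730). So
  P(M_{4.47} ≥ 1) = 2(1 − Φ(0.4730)) ≈ 0.6362.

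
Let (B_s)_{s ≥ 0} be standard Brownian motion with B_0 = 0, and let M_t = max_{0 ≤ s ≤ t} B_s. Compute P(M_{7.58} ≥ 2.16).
P(M_{7.58} ≥ 2.16) = 2·P(B_{7.58} ≥ 2.16) = 2(1 − Φ(2.16/√7.58)) ≈ 0.4327

By the reflection principle for Brownian motion, P(M_t ≥ a) = 2 · P(B_t ≥ a) for a ≥ 0. Since B_t ~ N(0, t), P(B_t ≥ 2.16) = 1 − Φ(2.16/√t) = 1 − Φ(2.16/√7.58) = 1 − Φ(0.7845). So
  P(M_{7.58} ≥ 2.16) = 2(1 − Φ(0.7845)) ≈ 0.4327.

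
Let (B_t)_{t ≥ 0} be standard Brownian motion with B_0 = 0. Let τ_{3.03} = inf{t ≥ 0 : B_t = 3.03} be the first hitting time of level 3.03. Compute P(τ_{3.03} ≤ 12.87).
P(τ_{3.03} ≤ 12.87) = 2(1 − Φ(3.03/√12.87)) = 2(1 − Φ(0.8446)) ≈ 0.3983

By the reflection principle for standard BM, P(τ_b ≤ t) = 2 · P(B_t ≥ b). Since B_t ~ N(0, t), P(B_t ≥ 3.03) = 1 − Φ(3.03/√t) = 1 − Φ(3.03/√12.87) = 1 − Φ(0.8446) ≈ 0.19917. Doubling: P(τ_{3.03} ≤ 12.87) ≈ 2 · 0.19917 = 0.39834 ≈ 0.3983.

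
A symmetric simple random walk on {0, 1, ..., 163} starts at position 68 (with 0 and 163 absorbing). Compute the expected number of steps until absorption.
E[τ | X_0 = 68] = 6460

Let v_k = E[τ | X_0 = k]. Boundary: v_0 = v_163 = 0. Recurrence: v_k = 1 + (v_{k-1} + v_{k+1})/2 for 1 ≤ k ≤ 162. The particular solution to v_k − (v_{k-1} + v_{k+1})/2 = 1 is v_k = −k^2. Adding homogeneous solution A + B k and matching boundaries gives v_k = k (163 − k). Substituting k = 68: v_68 = 68 · 95 = 6460.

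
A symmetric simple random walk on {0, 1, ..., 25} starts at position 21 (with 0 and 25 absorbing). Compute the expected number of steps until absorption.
E[τ | X_0 = 21] = 84

Let v_k = E[τ | X_0 = k]. Boundary: v_0 = v_25 = 0. Recurrence: v_k = 1 + (v_{k-1} + v_{k+1})/2 for 1 ≤ k ≤ 24. The particular solution to v_k − (v_{k-1} + v_{k+1})/2 = 1 is v_k = −k^2. Adding homogeneous solution A + B k and matching boundaries gives v_k = k (25 − k). Substituting k = 21: v_21 = 21 · 4 = 84.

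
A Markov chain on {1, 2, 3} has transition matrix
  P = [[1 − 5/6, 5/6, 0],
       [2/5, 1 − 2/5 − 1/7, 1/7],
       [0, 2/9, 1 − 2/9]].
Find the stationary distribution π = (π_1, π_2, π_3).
π = (168/743, 350/743, 225/743)

This is a birth-death chain on three states, which satisfies detailed balance: π_1 · P_{12} = π_2 · P_{21} and π_2 · P_{23} = π_3 · P_{32}.
From π_1 · 5/6 = π_2 · 2/5: π_2/π_1 = (5/6)/(2/5) = 25/12.
From π_2 · 1/7 = π_3 · 2/9: π_3/π_2 = (1/7)/(2/9) = 9/14.
Take π_1 proportional to 1; then unnormalized π = (1, 25/12, 75/56). Normalize by dividing by the sum 743/168:
  π = (168/743, 350/743, 225/743).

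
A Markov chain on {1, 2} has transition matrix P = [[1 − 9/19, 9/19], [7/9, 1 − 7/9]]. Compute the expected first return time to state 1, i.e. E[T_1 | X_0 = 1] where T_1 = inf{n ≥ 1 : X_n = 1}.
E[T_1 | X_0 = 1] = 1/π_1 = 214/133

For an irreducible recurrent Markov chain with stationary distribution π, E[T_i | X_0 = i] = 1/π_i (Kac's formula). Here π_1 = (7/9)/(9/19 + 7/9) = (7/9)/(214/171) = 133/214, so E[T_1 | X_0 = 1] = 1/π_1 = (9/19 + 7/9)/(7/9) = (214/171)/(7/9) = 214/133.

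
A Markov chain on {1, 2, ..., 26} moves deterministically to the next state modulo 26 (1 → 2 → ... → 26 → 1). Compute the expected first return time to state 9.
E[T_9 | X_0 = 9] = 26

The chain cycles deterministically, so starting at state 9 it returns in exactly 26 steps. Equivalently, the stationary distribution is uniform π_j = 1/26 for every state j, so by Kac's formula E[T_9] = 1/π_9 = 26.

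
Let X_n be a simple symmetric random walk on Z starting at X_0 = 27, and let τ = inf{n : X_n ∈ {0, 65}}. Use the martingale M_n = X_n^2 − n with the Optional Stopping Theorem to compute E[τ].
E[τ] = 1026

M_n = X_n^2 − n is a martingale (since E[X_{n+1}^2 | F_n] = X_n^2 + 1). By OST (τ has finite mean in a bounded region), E[M_τ] = E[M_0] = X_0^2 − 0 = 27^2 = 729. Also E[M_τ] = E[X_τ^2] − E[τ]. The walk exits at 0 or 65, with P(hit 65 first) = 27/65, so E[X_τ^2] = 65^2 · 27/65 + 0 = 1755. Thus E[τ] = E[X_τ^2] − E[M_τ] = 1755 − 729 = 1026 = 27(65 − 27) = 1026.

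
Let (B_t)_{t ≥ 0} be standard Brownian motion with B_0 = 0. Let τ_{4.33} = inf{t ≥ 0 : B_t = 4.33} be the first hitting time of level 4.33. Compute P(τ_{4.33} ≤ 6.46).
P(τ_{4.33} ≤ 6.46) = 2(1 − Φ(4.33/√6.46)) = 2(1 − Φ(1.7036)) ≈ 0.0885

By the reflection principle for standard BM, P(τ_b ≤ t) = 2 · P(B_t ≥ b). Since B_t ~ N(0, t), P(B_t ≥ 4.33) = 1 − Φ(4.33/√t) = 1 − Φ(4.33/√6.46) = 1 − Φ(1.7036) ≈ 0.04423. Doubling: P(τ_{4.33} ≤ 6.46) ≈ 2 · 0.04423 = 0.08846 ≈ 0.0885.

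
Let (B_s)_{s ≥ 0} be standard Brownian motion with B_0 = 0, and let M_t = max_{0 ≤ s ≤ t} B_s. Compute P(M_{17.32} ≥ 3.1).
P(M_{17.32} ≥ 3.1) = 2·P(B_{17.32} ≥ 3.1) = 2(1 − Φ(3.1/√17.32)) ≈ 0.4563

By the reflection principle for Brownian motion, P(M_t ≥ a) = 2 · P(B_t ≥ a) for a ≥ 0. Since B_t ~ N(0, t), P(B_t ≥ 3.1) = 1 − Φ(3.1/√t) = 1 − Φ(3.1/√17.32) = 1 − Φ(0.7449). So
  P(M_{17.32} ≥ 3.1) = 2(1 − Φ(0.7449)) ≈ 0.4563.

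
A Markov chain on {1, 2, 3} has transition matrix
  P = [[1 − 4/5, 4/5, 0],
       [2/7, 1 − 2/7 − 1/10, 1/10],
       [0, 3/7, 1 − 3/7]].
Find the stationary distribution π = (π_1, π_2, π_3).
π = (75/334, 105/167, 49/334)

This is a birth-death chain on three states, which satisfies detailed balance: π_1 · P_{12} = π_2 · P_{21} and π_2 · P_{23} = π_3 · P_{32}.
From π_1 · 4/5 = π_2 · 2/7: π_2/π_1 = (4/5)/(2/7) = 14/5.
From π_2 · 1/10 = π_3 · 3/7: π_3/π_2 = (1/10)/(3/7) = 7/30.
Take π_1 proportional to 1; then unnormalized π = (1, 14/5, 49/75). Normalize by dividing by the sum 334/75:
  π = (75/334, 105/167, 49/334).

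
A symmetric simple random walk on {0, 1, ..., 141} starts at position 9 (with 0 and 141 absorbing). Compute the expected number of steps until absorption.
E[τ | X_0 = 9] = 1188

Let v_k = E[τ | X_0 = k]. Boundary: v_0 = v_141 = 0. Recurrence: v_k = 1 + (v_{k-1} + v_{k+1})/2 for 1 ≤ k ≤ 140. The particular solution to v_k − (v_{k-1} + v_{k+1})/2 = 1 is v_k = −k^2. Adding homogeneous solution A + B k and matching boundaries gives v_k = k (141 − k). Substituting k = 9: v_9 = 9 · 132 = 1188.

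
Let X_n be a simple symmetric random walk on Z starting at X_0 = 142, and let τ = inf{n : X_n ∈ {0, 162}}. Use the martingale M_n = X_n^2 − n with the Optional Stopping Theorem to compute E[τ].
E[τ] = 2840

M_n = X_n^2 − n is a martingale (since E[X_{n+1}^2 | F_n] = X_n^2 + 1). By OST (τ has finite mean in a bounded region), E[M_τ] = E[M_0] = X_0^2 − 0 = 142^2 = 20164. Also E[M_τ] = E[X_τ^2] − E[τ]. The walk exits at 0 or 162, with P(hit 162 first) = 142/162, so E[X_τ^2] = 162^2 · 142/162 + 0 = 23004. Thus E[τ] = E[X_τ^2] − E[M_τ] = 23004 − 20164 = 2840 = 142(162 − 142) = 2840.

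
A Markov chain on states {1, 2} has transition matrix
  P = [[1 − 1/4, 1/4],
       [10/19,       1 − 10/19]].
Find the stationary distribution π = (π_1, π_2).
π_1 = 40/59, π_2 = 19/59

Solve πP = π with π_1 + π_2 = 1. From πP = π: π_1 · (1 − 1/4) + π_2 · 10/19 = π_1 ⇒ π_2 · 10/19 = π_1 · 1/4 ⇒ π_2/π_1 = (1/4)/(10/19) = 19/40. Together with π_1 + π_2 = 1:
  π_1 = (10/19)/(1/4 + 10/19) = (10/19)/(59/76) = 40/59,
  π_2 = (1/4)/(1/4 + 10/19) = (1/4)/(59/76) = 19/59.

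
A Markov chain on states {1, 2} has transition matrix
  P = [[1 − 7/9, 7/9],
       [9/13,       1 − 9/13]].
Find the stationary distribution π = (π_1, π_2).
π_1 = 81/172, π_2 = 91/172

Solve πP = π with π_1 + π_2 = 1. From πP = π: π_1 · (1 − 7/9) + π_2 · 9/13 = π_1 ⇒ π_2 · 9/13 = π_1 · 7/9 ⇒ π_2/π_1 = (7/9)/(9/13) = 91/81. Together with π_1 + π_2 = 1:
  π_1 = (9/13)/(7/9 + 9/13) = (9/13)/(172/117) = 81/172,
  π_2 = (7/9)/(7/9 + 9/13) = (7/9)/(172/117) = 91/172.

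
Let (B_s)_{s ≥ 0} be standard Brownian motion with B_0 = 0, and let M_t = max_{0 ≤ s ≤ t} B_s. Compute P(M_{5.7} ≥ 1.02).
P(M_{5.7} ≥ 1.02) = 2·P(B_{5.7} ≥ 1.02) = 2(1 − Φ(1.02/√5.7)) ≈ 0.6692

By the reflection principle for Brownian motion, P(M_t ≥ a) = 2 · P(B_t ≥ a) for a ≥ 0. Since B_t ~ N(0, t), P(B_t ≥ 1.02) = 1 − Φ(1.02/√t) = 1 − Φ(1.02/√5.7) = 1 − Φ(0.4272). So
  P(M_{5.7} ≥ 1.02) = 2(1 − Φ(0.4272)) ≈ 0.6692.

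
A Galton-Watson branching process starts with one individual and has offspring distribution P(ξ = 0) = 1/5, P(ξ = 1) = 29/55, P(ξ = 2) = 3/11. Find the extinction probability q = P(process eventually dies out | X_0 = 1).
q = 11/15

The pgf is f(s) = 1/5 + 29/55·s + 3/11·s². The extinction probability q is the smallest fixed point of f in [0, 1]. Setting s = f(s):
  3/11·s² + (29/55 − 1)·s + 1/5 = 0
  3/11·s² − (1/5 + 3/11)·s + 1/5 = 0
which factors as (s − 1)·(3/11·s − 1/5) = 0, giving roots s = 1 and s = (1/5)/(3/11) = 11/15.
Mean offspring μ = 29/55 + 2·3/11 = 59/55 > 1 (supercritical), so q < 1. The extinction probability is the smaller root: q = (1/5)/(3/11) = 11/15.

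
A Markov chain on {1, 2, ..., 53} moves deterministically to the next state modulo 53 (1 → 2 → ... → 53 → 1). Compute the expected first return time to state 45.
E[T_45 | X_0 = 45] = 53

The chain cycles deterministically, so starting at state 45 it returns in exactly 53 steps. Equivalently, the stationary distribution is uniform π_j = 1/53 for every state j, so by Kac's formula E[T_45] = 1/π_45 = 53.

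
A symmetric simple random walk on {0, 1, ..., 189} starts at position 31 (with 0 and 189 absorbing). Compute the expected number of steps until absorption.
E[τ | X_0 = 31] = 4898

Let v_k = E[τ | X_0 = k]. Boundary: v_0 = v_189 = 0. Recurrence: v_k = 1 + (v_{k-1} + v_{k+1})/2 for 1 ≤ k ≤ 188. The particular solution to v_k − (v_{k-1} + v_{k+1})/2 = 1 is v_k = −k^2. Adding homogeneous solution A + B k and matching boundaries gives v_k = k (189 − k). Substituting k = 31: v_31 = 31 · 158 = 4898.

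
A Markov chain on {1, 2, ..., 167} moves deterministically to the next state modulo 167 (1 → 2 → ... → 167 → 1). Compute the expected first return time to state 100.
E[T_100 | X_0 = 100] = 167

The chain cycles deterministically, so starting at state 100 it returns in exactly 167 steps. Equivalently, the stationary distribution is uniform π_j = 1/167 for every state j, so by Kac's formula E[T_100] = 1/π_100 = 167.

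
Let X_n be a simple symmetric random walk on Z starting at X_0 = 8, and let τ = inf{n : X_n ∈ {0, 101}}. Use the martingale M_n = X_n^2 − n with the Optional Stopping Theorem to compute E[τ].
E[τ] = 744

M_n = X_n^2 − n is a martingale (since E[X_{n+1}^2 | F_n] = X_n^2 + 1). By OST (τ has finite mean in a bounded region), E[M_τ] = E[M_0] = X_0^2 − 0 = 8^2 = 64. Also E[M_τ] = E[X_τ^2] − E[τ]. The walk exits at 0 or 101, with P(hit 101 first) = 8/101, so E[X_τ^2] = 101^2 · 8/101 + 0 = 808. Thus E[τ] = E[X_τ^2] − E[M_τ] = 808 − 64 = 744 = 8(101 − 8) = 744.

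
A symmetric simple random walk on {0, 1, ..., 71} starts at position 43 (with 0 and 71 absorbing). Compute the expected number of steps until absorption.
E[τ | X_0 = 43] = 1204

Let v_k = E[τ | X_0 = k]. Boundary: v_0 = v_71 = 0. Recurrence: v_k = 1 + (v_{k-1} + v_{k+1})/2 for 1 ≤ k ≤ 70. The particular solution to v_k − (v_{k-1} + v_{k+1})/2 = 1 is v_k = −k^2. Adding homogeneous solution A + B k and matching boundaries gives v_k = k (71 − k). Substituting k = 43: v_43 = 43 · 28 = 1204.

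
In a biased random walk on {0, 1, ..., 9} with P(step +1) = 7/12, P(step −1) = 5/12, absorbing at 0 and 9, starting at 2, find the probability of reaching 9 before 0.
P(hit 9 before 0) = (1 − (5/7)^2) / (1 − (5/7)^9) = 9882516/19200241

Let u_k denote P(reach 9 before 0 | start at k). Boundary: u_0 = 0, u_9 = 1. Recurrence: u_k = 7/12·u_{k+1} + 5/12·u_{k-1} for 1 ≤ k ≤ 8. Try u_k = A + B·r^k with r = q/p = (5/12)/(7/12) = 5/7. Substitution satisfies the recurrence; boundary conditions give:
  u_k = (1 − r^k) / (1 − r^N) = (1 − (5/7)^2) / (1 − (5/7)^9) = 9882516/19200241.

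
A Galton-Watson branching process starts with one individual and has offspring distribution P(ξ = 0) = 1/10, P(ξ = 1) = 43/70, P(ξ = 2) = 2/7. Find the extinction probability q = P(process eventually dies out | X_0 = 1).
q = 7/20

The pgf is f(s) = 1/10 + 43/70·s + 2/7·s². The extinction probability q is the smallest fixed point of f in [0, 1]. Setting s = f(s):
  2/7·s² + (43/70 − 1)·s + 1/10 = 0
  2/7·s² − (1/10 + 2/7)·s + 1/10 = 0
which factors as (s − 1)·(2/7·s − 1/10) = 0, giving roots s = 1 and s = (1/10)/(2/7) = 7/20.
Mean offspring μ = 43/70 + 2·2/7 = 83/70 > 1 (supercritical), so q < 1. The extinction probability is the smaller root: q = (1/10)/(2/7) = 7/20.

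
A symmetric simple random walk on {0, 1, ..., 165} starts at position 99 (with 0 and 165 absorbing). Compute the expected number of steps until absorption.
E[τ | X_0 = 99] = 6534

Let v_k = E[τ | X_0 = k]. Boundary: v_0 = v_165 = 0. Recurrence: v_k = 1 + (v_{k-1} + v_{k+1})/2 for 1 ≤ k ≤ 164. The particular solution to v_k − (v_{k-1} + v_{k+1})/2 = 1 is v_k = −k^2. Adding homogeneous solution A + B k and matching boundaries gives v_k = k (165 − k). Substituting k = 99: v_99 = 99 · 66 = 6534.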